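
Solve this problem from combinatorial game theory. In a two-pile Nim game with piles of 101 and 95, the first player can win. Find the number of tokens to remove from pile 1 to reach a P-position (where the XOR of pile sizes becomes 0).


Piles: 101 and 95
Current XOR: 101 XOR 95 = 58 (non-zero, so this is an N-position).
To make the XOR zero, we need to find a move that balances the piles.
For pile 1 (size 101): target = 101 XOR 58 = 95
We reduce pile 1 from 101 to 95.
Tokens removed: 101 - 95 = 6
Verification: 95 XOR 95 = 0

6


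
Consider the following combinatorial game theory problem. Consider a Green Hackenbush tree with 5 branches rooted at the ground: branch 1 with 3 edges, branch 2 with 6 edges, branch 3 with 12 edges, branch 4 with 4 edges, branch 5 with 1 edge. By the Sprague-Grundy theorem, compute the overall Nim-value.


The tree has 5 branches from the ground vertex.
In Green Hackenbush, the Nim-value of a simple path of length k is k.
Branch 1: length 3, Nim-value = 3
Branch 2: length 6, Nim-value = 6
Branch 3: length 12, Nim-value = 12
Branch 4: length 4, Nim-value = 4
Branch 5: length 1, Nim-value = 1
Total Nim-value = XOR of all branch values:
0 XOR 3 = 3
3 XOR 6 = 5
5 XOR 12 = 9
9 XOR 4 = 13
13 XOR 1 = 12
Nim-value of the tree = 12

12


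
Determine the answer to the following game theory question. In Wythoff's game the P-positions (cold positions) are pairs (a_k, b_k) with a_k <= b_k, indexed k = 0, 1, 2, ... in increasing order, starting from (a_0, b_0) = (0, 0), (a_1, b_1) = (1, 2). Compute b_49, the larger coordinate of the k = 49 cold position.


By Wythoff's theorem, a_k = floor(k * phi) and b_k = floor(k * phi^2) = a_k + k, where phi = (1 + sqrt(5))/2 is the golden ratio.
phi = (1 + sqrt(5))/2 = 1.618034
phi^2 = phi + 1 = 2.618034
k = 49
k * phi^2 = 49 * 2.618034 = 128.283665
b_49 = floor(k * phi^2) = 128 (check: a_49 + k = 79 + 49 = 128)

128


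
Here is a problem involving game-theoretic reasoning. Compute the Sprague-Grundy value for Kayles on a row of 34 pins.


Kayles: a move removes 1 or 2 adjacent pins from a contiguous row.
Removing pins from a row of k leaves two independent rows (a, b) with a + b = k - 1 (one pin) or a + b = k - 2 (two pins); an end removal gives a = 0.
By Sprague-Grundy, G(k) = mex{ G(a) XOR G(b) } over all these splits. G(0) = 0.
G(1): splits (0,0):0^0=0 -> mex({0}) = 1
G(2): splits (0,1):0^1=1 (0,0):0^0=0 -> mex({0, 1}) = 2
G(3): splits (0,2):0^2=2 (1,1):1^1=0 (0,1):0^1=1 -> mex({0, 1, 2}) = 3
G(4): splits (0,3):0^3=3 (1,2):1^2=3 (0,2):0^2=2 (1,1):1^1=0 -> mex({0, 2, 3}) = 1
G(5): splits (0,4):0^1=1 (1,3):1^3=2 (2,2):2^2=0 (0,3):0^3=3 (1,2):1^2=3 -> mex({0, 1, 2, 3}) = 4
G(6) = mex({0, 1, 2, 4}) = 3
G(7) = mex({0, 1, 3, 4, 5}) = 2
G(8) = mex({0, 2, 3, 5, 6}) = 1
G(9) = mex({0, 1, 2, 3, 6, 7}) = 4
G(10) = mex({0, 1, 3, 4, 5, 7}) = 2
G(11) = mex({0, 1, 2, 3, 4, 5}) = 6
G(12) = mex({0, 1, 2, 3, 5, 6, 7}) = 4
G(13) = mex({0, 2, 3, 4, 6, 7}) = 1
G(14) = mex({0, 1, 4, 5, 6, 7}) = 2
G(15) = mex({0, 1, 2, 3, 4, 5, 6}) = 7
G(16) = mex({0, 2, 3, 5, 6, 7}) = 1
G(17) = mex({0, 1, 2, 3, 5, 6, 7}) = 4
G(18) = mex({0, 1, 2, 4, 5, 6}) = 3
G(19) = mex({0, 1, 3, 4, 5, 7}) = 2
G(20) = mex({0, 2, 3, 4, 5, 6, 7}) = 1
G(21) = mex({0, 1, 2, 3, 5, 6, 7}) = 4
G(22) = mex({0, 1, 2, 3, 4, 5, 7}) = 6
G(23) = mex({0, 1, 2, 3, 4, 5, 6}) = 7
G(24) = mex({0, 1, 2, 3, 5, 6, 7}) = 4
G(25) = mex({0, 2, 3, 4, 6, 7}) = 1
G(26) = mex({0, 1, 3, 4, 5, 6, 7}) = 2
G(27) = mex({0, 1, 2, 3, 4, 5, 6, 7}) = 8
G(28) = mex({0, 1, 2, 3, 4, 6, 7, 8}) = 5
G(29) = mex({0, 1, 2, 3, 5, 6, 7, 8, 9}) = 4
G(30) = mex({0, 1, 2, 3, 4, 5, 6, 9, 10}) = 7
G(31) = mex({0, 1, 3, 4, 5, 7, 10, 11}) = 2
G(32) = mex({0, 2, 3, 4, 5, 6, 7, 9, 11}) = 1
G(33) = mex({0, 1, 2, 3, 4, 5, 6, 7, 9, 12}) = 8
G(34) = mex({0, 1, 2, 3, 4, 5, 7, 8, 11, 12}) = 6
Therefore G(34) = 6.

6


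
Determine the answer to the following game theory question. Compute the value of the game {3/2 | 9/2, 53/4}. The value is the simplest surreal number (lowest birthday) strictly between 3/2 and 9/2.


Left options: {3/2}, max = 3/2
Right options: {9/2, 53/4}, min = 9/2
All options are numbers and max(Left) < min(Right), so by the simplicity theorem the value is the simplest (earliest-born) number strictly between 3/2 and 9/2.
Integers 2 through 4 all lie strictly between 3/2 and 9/2.
Among integers, the simplest (lowest birthday = smallest |n|; 0 is born on day 0, +-n on day n) is 2.
No non-integer in the interval can be simpler: if x is a non-integer in the interval, then floor(x) or ceil(x) also lies in the interval (the interval contains an integer), and both are proper prefixes of x's sign expansion, i.e. born earlier. So the game value is 2.
Game value = 2

2


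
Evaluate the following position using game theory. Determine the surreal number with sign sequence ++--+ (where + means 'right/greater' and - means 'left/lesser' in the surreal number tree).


Sign expansion: ++--+
Rule: track bounds (lo, hi), initially (-inf, +inf). On '+', the current value becomes lo and we move to the simplest number in (value, hi): value + 1 if hi = +inf, otherwise the midpoint (value + hi)/2. On '-', the current value becomes hi and we move to value - 1 if lo = -inf, otherwise the midpoint (lo + value)/2.
Start at 0.
Step 1: sign = +, move right. Bounds: (0, +inf). Value = 1
Step 2: sign = +, move right. Bounds: (1, +inf). Value = 2
Step 3: sign = -, move left. Bounds: (1, 2). Value = 3/2
Step 4: sign = -, move left. Bounds: (1, 3/2). Value = 5/4
Step 5: sign = +, move right. Bounds: (5/4, 3/2). Value = 11/8
The surreal number with sign expansion ++--+ is 11/8.

11/8


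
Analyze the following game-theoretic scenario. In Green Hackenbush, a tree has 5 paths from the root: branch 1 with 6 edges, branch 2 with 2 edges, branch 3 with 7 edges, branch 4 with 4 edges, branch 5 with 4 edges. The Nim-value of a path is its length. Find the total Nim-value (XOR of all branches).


The tree has 5 branches from the ground vertex.
In Green Hackenbush, the Nim-value of a simple path of length k is k.
Branch 1: length 6, Nim-value = 6
Branch 2: length 2, Nim-value = 2
Branch 3: length 7, Nim-value = 7
Branch 4: length 4, Nim-value = 4
Branch 5: length 4, Nim-value = 4
Total Nim-value = XOR of all branch values:
0 XOR 6 = 6
6 XOR 2 = 4
4 XOR 7 = 3
3 XOR 4 = 7
7 XOR 4 = 3
Nim-value of the tree = 3

3


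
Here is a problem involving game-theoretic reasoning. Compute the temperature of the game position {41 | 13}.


The game is {41 | 13}, a switch {a | b} with numbers a > b.
Cooling {a | b} by t gives {a - t | b + t}, which stops being hot when a - t = b + t, i.e. at t = (a - b)/2. So the temperature of a switch is (a - b)/2.
Temperature = (Left option - Right option) / 2
= (41 - (13)) / 2
= 28 / 2
= 14

14


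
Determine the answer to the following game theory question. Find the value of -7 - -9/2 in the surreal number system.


x = -7, y = -9/2
Converting to common denominator: 2
x = -14/2, y = -9/2
x - y = -7 - -9/2 = -5/2

-5/2


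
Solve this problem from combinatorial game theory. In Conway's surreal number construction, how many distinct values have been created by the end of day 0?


Day 0: {|} = 0 is born. Count = 1.
Day n: the number of surreal numbers born by day n is 2^(n+1) - 1.
By day 0: 2^1 - 1 = 1
By day 0: 1 surreal numbers.

1


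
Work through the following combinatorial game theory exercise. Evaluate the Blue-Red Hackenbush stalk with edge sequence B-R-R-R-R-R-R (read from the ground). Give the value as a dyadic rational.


Edges (from ground): B-R-R-R-R-R-R
By Berlekamp's sign-expansion rule, a Blue-Red Hackenbush stalk has the value of the surreal number whose sign sequence is the edge sequence with B -> + and R -> -.
Sign sequence: +------
Trace the sign expansion in the surreal number tree, starting from 0:
Edge 1: B (sign +) -> bounds (0, +inf), value = 1
Edge 2: R (sign -) -> bounds (0, 1), value = 1/2
Edge 3: R (sign -) -> bounds (0, 1/2), value = 1/4
Edge 4: R (sign -) -> bounds (0, 1/4), value = 1/8
Edge 5: R (sign -) -> bounds (0, 1/8), value = 1/16
Edge 6: R (sign -) -> bounds (0, 1/16), value = 1/32
Edge 7: R (sign -) -> bounds (0, 1/32), value = 1/64
Game value = 1/64

1/64


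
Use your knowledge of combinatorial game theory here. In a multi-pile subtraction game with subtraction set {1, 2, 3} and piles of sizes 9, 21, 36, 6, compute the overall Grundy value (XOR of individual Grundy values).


Subtraction set: {1, 2, 3}
For this subtraction set, G(n) = n mod 4 (period = max + 1 = 4).
Pile 1 (size 9): G(9) = 9 mod 4 = 1
Pile 2 (size 21): G(21) = 21 mod 4 = 1
Pile 3 (size 36): G(36) = 36 mod 4 = 0
Pile 4 (size 6): G(6) = 6 mod 4 = 2
Total Grundy value = XOR of all: 1 XOR 1 XOR 0 XOR 2 = 2

2


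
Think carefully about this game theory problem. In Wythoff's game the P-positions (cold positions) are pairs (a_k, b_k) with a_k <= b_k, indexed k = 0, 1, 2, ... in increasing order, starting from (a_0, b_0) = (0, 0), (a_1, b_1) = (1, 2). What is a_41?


By Wythoff's theorem, a_k = floor(k * phi) and b_k = floor(k * phi^2) = a_k + k, where phi = (1 + sqrt(5))/2 is the golden ratio.
phi = (1 + sqrt(5))/2 = 1.618034
k = 41
k * phi = 41 * 1.618034 = 66.339394
a_41 = floor(k * phi) = 66

66


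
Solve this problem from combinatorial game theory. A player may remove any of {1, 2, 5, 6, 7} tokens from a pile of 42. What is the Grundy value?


The subtraction set is S = {1, 2, 5, 6, 7}.
G(k) = mex{ G(k - s) : s in S, s <= k }. We compute iteratively: G(0) = 0.
G(1) = mex({0}) = 1
G(2) = mex({0, 1}) = 2
G(3) = mex({1, 2}) = 0
G(4) = mex({0, 2}) = 1
G(5) = mex({0, 1}) = 2
G(6) = mex({0, 1, 2}) = 3
G(7) = mex({0, 1, 2, 3}) = 4
G(8) = mex({0, 1, 2, 3, 4}) = 5
G(9) = mex({0, 1, 2, 4, 5}) = 3
G(10) = mex({0, 1, 2, 3, 5}) = 4
G(11) = mex({1, 2, 3, 4}) = 0
G(12) = mex({0, 2, 3, 4}) = 1
G(13) = mex({0, 1, 3, 4, 5}) = 2
G(14) = mex({1, 2, 3, 4, 5}) = 0
G(15) = mex({0, 2, 3, 4, 5}) = 1
G(16) = mex({0, 1, 3, 4}) = 2
G(17) = mex({0, 1, 2, 4}) = 3
Observe that G(11)..G(17) = 0, 1, 2, 0, 1, 2, 3 repeats G(0)..G(6) = 0, 1, 2, 0, 1, 2, 3.
For k >= max(S) = 7, G(k) is determined by the previous 7 values G(k-7)..G(k-1); a window of 7 consecutive values has recurred shifted by 11, so by induction G(k + 11) = G(k) for all k >= 0: the sequence is periodic from the start with period 11.
One period: G(0..10) = 0, 1, 2, 0, 1, 2, 3, 4, 5, 3, 4.
42 mod 11 = 9, so G(42) = G(9) = 3.

3


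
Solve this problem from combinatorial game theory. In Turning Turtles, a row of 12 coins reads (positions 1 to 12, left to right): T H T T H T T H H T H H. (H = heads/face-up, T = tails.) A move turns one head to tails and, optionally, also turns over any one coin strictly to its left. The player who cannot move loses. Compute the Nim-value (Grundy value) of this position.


Coins: T H T T H T T H H T H H
Key fact: a single head at position k behaves exactly like a Nim heap of size k (turning it to T and optionally flipping a coin at j < k corresponds to moving the heap from k to j, or to 0), and heads combine as a disjunctive sum (two heads at the same place would cancel, matching j XOR j = 0). So the Nim-value is the XOR of the 1-indexed positions of the heads.
Face-up positions (1-indexed): [2, 5, 8, 9, 11, 12]
XOR 0 with 2: 0 XOR 2 = 2
XOR 2 with 5: 2 XOR 5 = 7
XOR 7 with 8: 7 XOR 8 = 15
XOR 15 with 9: 15 XOR 9 = 6
XOR 6 with 11: 6 XOR 11 = 13
XOR 13 with 12: 13 XOR 12 = 1
Nim-value = 1

1


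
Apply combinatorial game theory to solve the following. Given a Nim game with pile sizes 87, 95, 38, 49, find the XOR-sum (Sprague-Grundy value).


We need the XOR (exclusive or) of all pile sizes.
After XOR-ing pile 1 (size 87): 0 XOR 87 = 87
After XOR-ing pile 2 (size 95): 87 XOR 95 = 8
After XOR-ing pile 3 (size 38): 8 XOR 38 = 46
After XOR-ing pile 4 (size 49): 46 XOR 49 = 31
The Nim-value of this position is 31.

31


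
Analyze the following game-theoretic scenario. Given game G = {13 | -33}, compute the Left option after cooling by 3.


Original game: {13 | -33} (a switch {a | b} with a > b).
Cooling by t (for t below the temperature (a - b)/2 = 23) taxes each move by t: {a | b} cooled by t is {a - t | b + t}.
Cooling amount: t = 3
Cooled Left option: 13 - 3 = 10
Cooled Right option: -33 + 3 = -30
Cooled game: {10 | -30}
Left option = 10

10


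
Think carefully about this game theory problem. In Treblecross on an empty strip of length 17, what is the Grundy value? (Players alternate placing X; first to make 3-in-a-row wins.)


Treblecross: place X on empty cells; 3-in-a-row wins.
Playing within two cells of an existing X lets the opponent win at once, so sensible play treats the cells i-2..i+2 around each X as dead. The player left with no safe cell loses, so this is a normal-play take-away game on strips of safe cells.
Placing X at cell i (0-indexed) of a strip of k safe cells leaves independent strips of sizes max(0, i-2) and max(0, k-i-3). Hence G(k) = mex{ G(max(0,i-2)) XOR G(max(0,k-i-3)) : 0 <= i < k }, with G(0) = 0.
G(1): splits (0,0):0^0=0 -> mex({0}) = 1
G(2): splits (0,0):0^0=0 -> mex({0}) = 1
G(3): splits (0,0):0^0=0 -> mex({0}) = 1
G(4): splits (0,1):0^1=1 (0,0):0^0=0 -> mex({0, 1}) = 2
G(5): splits (0,2):0^1=1 (0,1):0^1=1 (0,0):0^0=0 -> mex({0, 1}) = 2
G(6) = mex({1}) = 0
G(7) = mex({0, 1, 2}) = 3
G(8) = mex({0, 1, 2}) = 3
G(9) = mex({0, 2}) = 1
G(10) = mex({0, 2, 3}) = 1
G(11) = mex({0, 3}) = 1
G(12) = mex({1, 3}) = 0
G(13) = mex({0, 1, 2, 3}) = 4
G(14) = mex({0, 1, 2}) = 3
G(15) = mex({0, 1, 2}) = 3
G(16) = mex({0, 1, 2, 4}) = 3
G(17) = mex({0, 1, 3, 4}) = 2
Therefore G(17) = 2.

2


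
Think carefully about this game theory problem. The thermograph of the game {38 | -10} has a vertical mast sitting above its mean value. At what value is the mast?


Game = {38 | -10}, a switch {a | b} with numbers a > b.
Its thermograph has left wall a - t and right wall b + t, which meet at t = (a - b)/2, where both equal (a + b)/2. So the mast (mean value) is at (a + b)/2.
Mean = (38 + (-10))/2 = 28/2 = 14

14


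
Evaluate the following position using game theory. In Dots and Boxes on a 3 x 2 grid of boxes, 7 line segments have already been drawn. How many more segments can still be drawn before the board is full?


Grid: 3 x 2 boxes, i.e. 4 rows and 3 columns of dots.
Horizontal edges: (rows + 1) * cols = 4 * 2 = 8
Vertical edges: rows * (cols + 1) = 3 * 3 = 9
Total edges: 8 + 9 = 17
Edges drawn: 7
Remaining: 17 - 7 = 10

10


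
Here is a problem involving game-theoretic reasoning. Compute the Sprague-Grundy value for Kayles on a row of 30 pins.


Kayles: a move removes 1 or 2 adjacent pins from a contiguous row.
Removing pins from a row of k leaves two independent rows (a, b) with a + b = k - 1 (one pin) or a + b = k - 2 (two pins); an end removal gives a = 0.
By Sprague-Grundy, G(k) = mex{ G(a) XOR G(b) } over all these splits. G(0) = 0.
G(1): splits (0,0):0^0=0 -> mex({0}) = 1
G(2): splits (0,1):0^1=1 (0,0):0^0=0 -> mex({0, 1}) = 2
G(3): splits (0,2):0^2=2 (1,1):1^1=0 (0,1):0^1=1 -> mex({0, 1, 2}) = 3
G(4): splits (0,3):0^3=3 (1,2):1^2=3 (0,2):0^2=2 (1,1):1^1=0 -> mex({0, 2, 3}) = 1
G(5): splits (0,4):0^1=1 (1,3):1^3=2 (2,2):2^2=0 (0,3):0^3=3 (1,2):1^2=3 -> mex({0, 1, 2, 3}) = 4
G(6) = mex({0, 1, 2, 4}) = 3
G(7) = mex({0, 1, 3, 4, 5}) = 2
G(8) = mex({0, 2, 3, 5, 6}) = 1
G(9) = mex({0, 1, 2, 3, 6, 7}) = 4
G(10) = mex({0, 1, 3, 4, 5, 7}) = 2
G(11) = mex({0, 1, 2, 3, 4, 5}) = 6
G(12) = mex({0, 1, 2, 3, 5, 6, 7}) = 4
G(13) = mex({0, 2, 3, 4, 6, 7}) = 1
G(14) = mex({0, 1, 4, 5, 6, 7}) = 2
G(15) = mex({0, 1, 2, 3, 4, 5, 6}) = 7
G(16) = mex({0, 2, 3, 5, 6, 7}) = 1
G(17) = mex({0, 1, 2, 3, 5, 6, 7}) = 4
G(18) = mex({0, 1, 2, 4, 5, 6}) = 3
G(19) = mex({0, 1, 3, 4, 5, 7}) = 2
G(20) = mex({0, 2, 3, 4, 5, 6, 7}) = 1
G(21) = mex({0, 1, 2, 3, 5, 6, 7}) = 4
G(22) = mex({0, 1, 2, 3, 4, 5, 7}) = 6
G(23) = mex({0, 1, 2, 3, 4, 5, 6}) = 7
G(24) = mex({0, 1, 2, 3, 5, 6, 7}) = 4
G(25) = mex({0, 2, 3, 4, 6, 7}) = 1
G(26) = mex({0, 1, 3, 4, 5, 6, 7}) = 2
G(27) = mex({0, 1, 2, 3, 4, 5, 6, 7}) = 8
G(28) = mex({0, 1, 2, 3, 4, 6, 7, 8}) = 5
G(29) = mex({0, 1, 2, 3, 5, 6, 7, 8, 9}) = 4
G(30) = mex({0, 1, 2, 3, 4, 5, 6, 9, 10}) = 7
Therefore G(30) = 7.

7


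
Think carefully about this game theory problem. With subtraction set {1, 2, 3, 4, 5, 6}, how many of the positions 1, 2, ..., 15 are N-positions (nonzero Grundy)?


Subtraction set S = {1, 2, 3, 4, 5, 6}, so G(n) = n mod 7.
G(n) = 0 when n is a multiple of 7.
Multiples of 7 in [1, 15]: 2
N-positions (nonzero Grundy) = 15 - 2 = 13

13


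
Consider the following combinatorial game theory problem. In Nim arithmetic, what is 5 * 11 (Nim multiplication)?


Nim multiplication is bilinear over XOR: (u XOR v) * w = (u*w) XOR (v*w).
So we split each operand into its bit components and XOR the pairwise Nim products.
5 = 1 + 4 (as XOR of powers of 2).
11 = 1 + 2 + 8 (as XOR of powers of 2).
Using the standard Nim-product table on single bits:
  2*2 = 3,   2*4 = 8,   2*8 = 12,
  4*4 = 6,   4*8 = 11,  8*8 = 13,
and  1*x = x (identity), k*l = l*k (commutative).
Pairwise Nim products:
  1 * 1 = 1
  1 * 2 = 2
  1 * 8 = 8
  4 * 1 = 4
  4 * 2 = 8
  4 * 8 = 11
XOR them: 1 XOR 2 XOR 8 XOR 4 XOR 8 XOR 11 = 12.
Result: 5 * 11 = 12 (in Nim).

12


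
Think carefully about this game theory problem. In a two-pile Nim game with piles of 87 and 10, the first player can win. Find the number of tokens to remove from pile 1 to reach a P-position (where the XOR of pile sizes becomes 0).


Piles: 87 and 10
Current XOR: 87 XOR 10 = 93 (non-zero, so this is an N-position).
To make the XOR zero, we need to find a move that balances the piles.
For pile 1 (size 87): target = 87 XOR 93 = 10
We reduce pile 1 from 87 to 10.
Tokens removed: 87 - 10 = 77
Verification: 10 XOR 10 = 0

77


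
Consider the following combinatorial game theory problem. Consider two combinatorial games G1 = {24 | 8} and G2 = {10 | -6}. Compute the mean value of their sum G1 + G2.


G1 = {24 | 8}, G2 = {10 | -6}
Each is a switch {a | b} with numbers a > b; its mean value is (a + b)/2, and mean value is additive over game sums: m(G1 + G2) = m(G1) + m(G2).
Mean of G1 = (24 + (8))/2 = 32/2 = 16
Mean of G2 = (10 + (-6))/2 = 4/2 = 2
Mean of G1 + G2 = 16 + 2 = 18

18


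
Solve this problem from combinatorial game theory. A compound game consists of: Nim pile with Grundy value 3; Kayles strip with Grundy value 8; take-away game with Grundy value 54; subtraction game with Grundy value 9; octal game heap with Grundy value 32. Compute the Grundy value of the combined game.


By the Sprague-Grundy theorem, the Grundy value of a sum of games is the XOR of individual Grundy values.
Nim pile: Grundy value = 3. Running XOR: 0 XOR 3 = 3
Kayles strip: Grundy value = 8. Running XOR: 3 XOR 8 = 11
take-away game: Grundy value = 54. Running XOR: 11 XOR 54 = 61
subtraction game: Grundy value = 9. Running XOR: 61 XOR 9 = 52
octal game heap: Grundy value = 32. Running XOR: 52 XOR 32 = 20
The combined Grundy value is 20.

20


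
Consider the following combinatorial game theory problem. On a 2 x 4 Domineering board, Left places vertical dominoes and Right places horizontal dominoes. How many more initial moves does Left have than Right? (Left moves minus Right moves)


Board is 2 x 4 (rows x cols).
Left (vertical) placements: (rows-1) * cols = 1 * 4 = 4
Right (horizontal) placements: rows * (cols-1) = 2 * 3 = 6
Advantage = Left - Right = 4 - 6 = -2

-2


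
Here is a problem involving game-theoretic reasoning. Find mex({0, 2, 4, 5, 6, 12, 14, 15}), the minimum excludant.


Set = {0, 2, 4, 5, 6, 12, 14, 15}
0 is in the set.
1 is NOT in the set. This is the mex.
mex = 1

1


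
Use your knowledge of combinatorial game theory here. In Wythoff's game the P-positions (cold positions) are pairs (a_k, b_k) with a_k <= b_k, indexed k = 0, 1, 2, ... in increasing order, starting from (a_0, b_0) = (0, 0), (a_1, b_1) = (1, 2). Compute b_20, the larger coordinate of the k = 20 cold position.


By Wythoff's theorem, a_k = floor(k * phi) and b_k = floor(k * phi^2) = a_k + k, where phi = (1 + sqrt(5))/2 is the golden ratio.
phi = (1 + sqrt(5))/2 = 1.618034
phi^2 = phi + 1 = 2.618034
k = 20
k * phi^2 = 20 * 2.618034 = 52.360680
b_20 = floor(k * phi^2) = 52 (check: a_20 + k = 32 + 20 = 52)

52


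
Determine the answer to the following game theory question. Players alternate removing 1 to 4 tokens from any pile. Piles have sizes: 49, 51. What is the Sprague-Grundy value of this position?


Subtraction set: {1, 2, 3, 4}
For this subtraction set, G(n) = n mod 5 (period = max + 1 = 5).
Pile 1 (size 49): G(49) = 49 mod 5 = 4
Pile 2 (size 51): G(51) = 51 mod 5 = 1
Total Grundy value = XOR of all: 4 XOR 1 = 5

5


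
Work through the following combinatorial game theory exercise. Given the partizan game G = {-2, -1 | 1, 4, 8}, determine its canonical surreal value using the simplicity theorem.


Left options: {-2, -1}, max = -1
Right options: {1, 4, 8}, min = 1
All options are numbers and max(Left) < min(Right), so by the simplicity theorem the value is the simplest (earliest-born) number strictly between -1 and 1.
The only integer strictly between -1 and 1 is 0.
No non-integer in the interval can be simpler: if x is a non-integer in the interval, then floor(x) or ceil(x) also lies in the interval (the interval contains an integer), and both are proper prefixes of x's sign expansion, i.e. born earlier. So the game value is 0.
Game value = 0

0


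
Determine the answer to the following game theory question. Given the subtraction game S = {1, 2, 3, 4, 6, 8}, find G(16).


The subtraction set is S = {1, 2, 3, 4, 6, 8}.
G(k) = mex{ G(k - s) : s in S, s <= k }. We compute iteratively: G(0) = 0.
G(1) = mex({0}) = 1
G(2) = mex({0, 1}) = 2
G(3) = mex({0, 1, 2}) = 3
G(4) = mex({0, 1, 2, 3}) = 4
G(5) = mex({1, 2, 3, 4}) = 0
G(6) = mex({0, 2, 3, 4}) = 1
G(7) = mex({0, 1, 3, 4}) = 2
G(8) = mex({0, 1, 2, 4}) = 3
G(9) = mex({0, 1, 2, 3}) = 4
G(10) = mex({1, 2, 3, 4}) = 0
G(11) = mex({0, 2, 3, 4}) = 1
G(12) = mex({0, 1, 3, 4}) = 2
Observe that G(5)..G(12) = 0, 1, 2, 3, 4, 0, 1, 2 repeats G(0)..G(7) = 0, 1, 2, 3, 4, 0, 1, 2.
For k >= max(S) = 8, G(k) is determined by the previous 8 values G(k-8)..G(k-1); a window of 8 consecutive values has recurred shifted by 5, so by induction G(k + 5) = G(k) for all k >= 0: the sequence is periodic from the start with period 5.
One period: G(0..4) = 0, 1, 2, 3, 4.
16 mod 5 = 1, so G(16) = G(1) = 1.

1


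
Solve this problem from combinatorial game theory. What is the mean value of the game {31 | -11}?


Game = {31 | -11}, a switch {a | b} with numbers a > b.
Its thermograph has left wall a - t and right wall b + t, which meet at t = (a - b)/2, where both equal (a + b)/2. So the mast (mean value) is at (a + b)/2.
Mean = (31 + (-11))/2 = 20/2 = 10

10


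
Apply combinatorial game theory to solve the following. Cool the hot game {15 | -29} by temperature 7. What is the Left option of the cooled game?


Original game: {15 | -29} (a switch {a | b} with a > b).
Cooling by t (for t below the temperature (a - b)/2 = 22) taxes each move by t: {a | b} cooled by t is {a - t | b + t}.
Cooling amount: t = 7
Cooled Left option: 15 - 7 = 8
Cooled Right option: -29 + 7 = -22
Cooled game: {8 | -22}
Left option = 8

8


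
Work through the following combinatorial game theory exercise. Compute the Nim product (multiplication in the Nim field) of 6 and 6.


Nim multiplication is bilinear over XOR: (u XOR v) * w = (u*w) XOR (v*w).
So we split each operand into its bit components and XOR the pairwise Nim products.
6 = 2 + 4 (as XOR of powers of 2).
6 = 2 + 4 (as XOR of powers of 2).
Using the standard Nim-product table on single bits:
  2*2 = 3,   2*4 = 8,   2*8 = 12,
  4*4 = 6,   4*8 = 11,  8*8 = 13,
and  1*x = x (identity), k*l = l*k (commutative).
Pairwise Nim products:
  2 * 2 = 3
  2 * 4 = 8
  4 * 2 = 8
  4 * 4 = 6
XOR them: 3 XOR 8 XOR 8 XOR 6 = 5.
Result: 6 * 6 = 5 (in Nim).

5


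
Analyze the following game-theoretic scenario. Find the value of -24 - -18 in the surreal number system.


x = -24, y = -18
x - y = -24 - -18 = -6

-6


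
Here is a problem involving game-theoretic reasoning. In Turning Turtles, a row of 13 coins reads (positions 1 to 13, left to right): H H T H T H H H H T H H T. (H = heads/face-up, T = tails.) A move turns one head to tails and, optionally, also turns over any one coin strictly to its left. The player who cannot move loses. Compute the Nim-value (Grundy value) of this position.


Coins: H H T H T H H H H T H H T
Key fact: a single head at position k behaves exactly like a Nim heap of size k (turning it to T and optionally flipping a coin at j < k corresponds to moving the heap from k to j, or to 0), and heads combine as a disjunctive sum (two heads at the same place would cancel, matching j XOR j = 0). So the Nim-value is the XOR of the 1-indexed positions of the heads.
Face-up positions (1-indexed): [1, 2, 4, 6, 7, 8, 9, 11, 12]
XOR 0 with 1: 0 XOR 1 = 1
XOR 1 with 2: 1 XOR 2 = 3
XOR 3 with 4: 3 XOR 4 = 7
XOR 7 with 6: 7 XOR 6 = 1
XOR 1 with 7: 1 XOR 7 = 6
XOR 6 with 8: 6 XOR 8 = 14
XOR 14 with 9: 14 XOR 9 = 7
XOR 7 with 11: 7 XOR 11 = 12
XOR 12 with 12: 12 XOR 12 = 0
Nim-value = 0

0


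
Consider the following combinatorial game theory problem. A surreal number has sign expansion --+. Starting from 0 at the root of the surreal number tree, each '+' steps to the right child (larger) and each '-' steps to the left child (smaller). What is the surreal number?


Sign expansion: --+
Rule: track bounds (lo, hi), initially (-inf, +inf). On '+', the current value becomes lo and we move to the simplest number in (value, hi): value + 1 if hi = +inf, otherwise the midpoint (value + hi)/2. On '-', the current value becomes hi and we move to value - 1 if lo = -inf, otherwise the midpoint (lo + value)/2.
Start at 0.
Step 1: sign = -, move left. Bounds: (-inf, 0). Value = -1
Step 2: sign = -, move left. Bounds: (-inf, -1). Value = -2
Step 3: sign = +, move right. Bounds: (-2, -1). Value = -3/2
The surreal number with sign expansion --+ is -3/2.

-3/2


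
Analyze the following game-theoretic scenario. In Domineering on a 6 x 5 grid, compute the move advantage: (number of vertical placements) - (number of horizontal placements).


Board is 6 x 5 (rows x cols).
Left (vertical) placements: (rows-1) * cols = 5 * 5 = 25
Right (horizontal) placements: rows * (cols-1) = 6 * 4 = 24
Advantage = Left - Right = 25 - 24 = 1

1


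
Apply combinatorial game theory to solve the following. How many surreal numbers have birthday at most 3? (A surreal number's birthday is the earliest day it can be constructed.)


Day 0: {|} = 0 is born. Count = 1.
Day n: the number of surreal numbers born by day n is 2^(n+1) - 1.
By day 0: 2^1 - 1 = 1
By day 1: 2^2 - 1 = 3
By day 2: 2^3 - 1 = 7
By day 3: 2^4 - 1 = 15
By day 3: 15 surreal numbers.

15


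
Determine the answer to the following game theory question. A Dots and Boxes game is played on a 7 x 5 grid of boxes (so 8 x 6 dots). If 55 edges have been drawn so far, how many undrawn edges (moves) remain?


Grid: 7 x 5 boxes, i.e. 8 rows and 6 columns of dots.
Horizontal edges: (rows + 1) * cols = 8 * 5 = 40
Vertical edges: rows * (cols + 1) = 7 * 6 = 42
Total edges: 40 + 42 = 82
Edges drawn: 55
Remaining: 82 - 55 = 27

27


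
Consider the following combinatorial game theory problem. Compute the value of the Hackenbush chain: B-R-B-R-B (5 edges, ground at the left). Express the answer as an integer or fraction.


Edges (from ground): B-R-B-R-B
By Berlekamp's sign-expansion rule, a Blue-Red Hackenbush stalk has the value of the surreal number whose sign sequence is the edge sequence with B -> + and R -> -.
Sign sequence: +-+-+
Trace the sign expansion in the surreal number tree, starting from 0:
Edge 1: B (sign +) -> bounds (0, +inf), value = 1
Edge 2: R (sign -) -> bounds (0, 1), value = 1/2
Edge 3: B (sign +) -> bounds (1/2, 1), value = 3/4
Edge 4: R (sign -) -> bounds (1/2, 3/4), value = 5/8
Edge 5: B (sign +) -> bounds (5/8, 3/4), value = 11/16
Game value = 11/16

11/16


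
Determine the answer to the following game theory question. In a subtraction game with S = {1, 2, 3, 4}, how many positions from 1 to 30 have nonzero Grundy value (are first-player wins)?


Subtraction set S = {1, 2, 3, 4}, so G(n) = n mod 5.
G(n) = 0 when n is a multiple of 5.
Multiples of 5 in [1, 30]: 6
N-positions (nonzero Grundy) = 30 - 6 = 24

24


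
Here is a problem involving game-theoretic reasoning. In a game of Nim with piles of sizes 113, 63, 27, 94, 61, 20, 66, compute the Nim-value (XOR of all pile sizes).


We need the XOR (exclusive or) of all pile sizes.
After XOR-ing pile 1 (size 113): 0 XOR 113 = 113
After XOR-ing pile 2 (size 63): 113 XOR 63 = 78
After XOR-ing pile 3 (size 27): 78 XOR 27 = 85
After XOR-ing pile 4 (size 94): 85 XOR 94 = 11
After XOR-ing pile 5 (size 61): 11 XOR 61 = 54
After XOR-ing pile 6 (size 20): 54 XOR 20 = 34
After XOR-ing pile 7 (size 66): 34 XOR 66 = 96
The Nim-value of this position is 96.

96


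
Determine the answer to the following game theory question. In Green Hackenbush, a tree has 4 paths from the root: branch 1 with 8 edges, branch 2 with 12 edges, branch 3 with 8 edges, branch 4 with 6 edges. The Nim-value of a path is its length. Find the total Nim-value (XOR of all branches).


The tree has 4 branches from the ground vertex.
In Green Hackenbush, the Nim-value of a simple path of length k is k.
Branch 1: length 8, Nim-value = 8
Branch 2: length 12, Nim-value = 12
Branch 3: length 8, Nim-value = 8
Branch 4: length 6, Nim-value = 6
Total Nim-value = XOR of all branch values:
0 XOR 8 = 8
8 XOR 12 = 4
4 XOR 8 = 12
12 XOR 6 = 10
Nim-value of the tree = 10

10


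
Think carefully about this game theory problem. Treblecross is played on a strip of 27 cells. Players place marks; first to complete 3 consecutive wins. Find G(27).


Treblecross: place X on empty cells; 3-in-a-row wins.
Playing within two cells of an existing X lets the opponent win at once, so sensible play treats the cells i-2..i+2 around each X as dead. The player left with no safe cell loses, so this is a normal-play take-away game on strips of safe cells.
Placing X at cell i (0-indexed) of a strip of k safe cells leaves independent strips of sizes max(0, i-2) and max(0, k-i-3). Hence G(k) = mex{ G(max(0,i-2)) XOR G(max(0,k-i-3)) : 0 <= i < k }, with G(0) = 0.
G(1): splits (0,0):0^0=0 -> mex({0}) = 1
G(2): splits (0,0):0^0=0 -> mex({0}) = 1
G(3): splits (0,0):0^0=0 -> mex({0}) = 1
G(4): splits (0,1):0^1=1 (0,0):0^0=0 -> mex({0, 1}) = 2
G(5): splits (0,2):0^1=1 (0,1):0^1=1 (0,0):0^0=0 -> mex({0, 1}) = 2
G(6) = mex({1}) = 0
G(7) = mex({0, 1, 2}) = 3
G(8) = mex({0, 1, 2}) = 3
G(9) = mex({0, 2}) = 1
G(10) = mex({0, 2, 3}) = 1
G(11) = mex({0, 3}) = 1
G(12) = mex({1, 3}) = 0
G(13) = mex({0, 1, 2, 3}) = 4
G(14) = mex({0, 1, 2}) = 3
G(15) = mex({0, 1, 2}) = 3
G(16) = mex({0, 1, 2, 4}) = 3
G(17) = mex({0, 1, 3, 4}) = 2
G(18) = mex({0, 1, 3, 4}) = 2
G(19) = mex({0, 1, 3, 5}) = 2
G(20) = mex({0, 1, 2, 3, 5}) = 4
G(21) = mex({0, 1, 2, 3, 5}) = 4
G(22) = mex({1, 2, 6}) = 0
G(23) = mex({0, 1, 2, 3, 4, 6}) = 5
G(24) = mex({0, 1, 2, 3, 4}) = 5
G(25) = mex({0, 1, 3, 4, 7}) = 2
G(26) = mex({0, 1, 3, 4, 5, 7}) = 2
G(27) = mex({0, 1, 3, 5}) = 2
Therefore G(27) = 2.

2


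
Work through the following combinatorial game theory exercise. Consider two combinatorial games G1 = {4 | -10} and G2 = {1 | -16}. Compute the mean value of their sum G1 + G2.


G1 = {4 | -10}, G2 = {1 | -16}
Each is a switch {a | b} with numbers a > b; its mean value is (a + b)/2, and mean value is additive over game sums: m(G1 + G2) = m(G1) + m(G2).
Mean of G1 = (4 + (-10))/2 = -6/2 = -3
Mean of G2 = (1 + (-16))/2 = -15/2 = -15/2
Mean of G1 + G2 = -3 + -15/2 = -21/2

-21/2


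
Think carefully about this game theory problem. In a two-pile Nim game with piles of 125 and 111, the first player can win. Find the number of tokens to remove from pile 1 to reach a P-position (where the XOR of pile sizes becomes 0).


Piles: 125 and 111
Current XOR: 125 XOR 111 = 18 (non-zero, so this is an N-position).
To make the XOR zero, we need to find a move that balances the piles.
For pile 1 (size 125): target = 125 XOR 18 = 111
We reduce pile 1 from 125 to 111.
Tokens removed: 125 - 111 = 14
Verification: 111 XOR 111 = 0

14


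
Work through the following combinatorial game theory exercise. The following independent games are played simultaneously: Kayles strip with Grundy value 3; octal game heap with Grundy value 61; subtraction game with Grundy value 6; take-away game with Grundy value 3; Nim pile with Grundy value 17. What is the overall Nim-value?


By the Sprague-Grundy theorem, the Grundy value of a sum of games is the XOR of individual Grundy values.
Kayles strip: Grundy value = 3. Running XOR: 0 XOR 3 = 3
octal game heap: Grundy value = 61. Running XOR: 3 XOR 61 = 62
subtraction game: Grundy value = 6. Running XOR: 62 XOR 6 = 56
take-away game: Grundy value = 3. Running XOR: 56 XOR 3 = 59
Nim pile: Grundy value = 17. Running XOR: 59 XOR 17 = 42
The combined Grundy value is 42.

42


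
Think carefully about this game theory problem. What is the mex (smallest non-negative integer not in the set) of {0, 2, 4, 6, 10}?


Set = {0, 2, 4, 6, 10}
0 is in the set.
1 is NOT in the set. This is the mex.
mex = 1

1


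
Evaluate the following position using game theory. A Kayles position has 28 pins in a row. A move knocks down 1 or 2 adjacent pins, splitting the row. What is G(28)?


Kayles: a move removes 1 or 2 adjacent pins from a contiguous row.
Removing pins from a row of k leaves two independent rows (a, b) with a + b = k - 1 (one pin) or a + b = k - 2 (two pins); an end removal gives a = 0.
By Sprague-Grundy, G(k) = mex{ G(a) XOR G(b) } over all these splits. G(0) = 0.
G(1): splits (0,0):0^0=0 -> mex({0}) = 1
G(2): splits (0,1):0^1=1 (0,0):0^0=0 -> mex({0, 1}) = 2
G(3): splits (0,2):0^2=2 (1,1):1^1=0 (0,1):0^1=1 -> mex({0, 1, 2}) = 3
G(4): splits (0,3):0^3=3 (1,2):1^2=3 (0,2):0^2=2 (1,1):1^1=0 -> mex({0, 2, 3}) = 1
G(5): splits (0,4):0^1=1 (1,3):1^3=2 (2,2):2^2=0 (0,3):0^3=3 (1,2):1^2=3 -> mex({0, 1, 2, 3}) = 4
G(6) = mex({0, 1, 2, 4}) = 3
G(7) = mex({0, 1, 3, 4, 5}) = 2
G(8) = mex({0, 2, 3, 5, 6}) = 1
G(9) = mex({0, 1, 2, 3, 6, 7}) = 4
G(10) = mex({0, 1, 3, 4, 5, 7}) = 2
G(11) = mex({0, 1, 2, 3, 4, 5}) = 6
G(12) = mex({0, 1, 2, 3, 5, 6, 7}) = 4
G(13) = mex({0, 2, 3, 4, 6, 7}) = 1
G(14) = mex({0, 1, 4, 5, 6, 7}) = 2
G(15) = mex({0, 1, 2, 3, 4, 5, 6}) = 7
G(16) = mex({0, 2, 3, 5, 6, 7}) = 1
G(17) = mex({0, 1, 2, 3, 5, 6, 7}) = 4
G(18) = mex({0, 1, 2, 4, 5, 6}) = 3
G(19) = mex({0, 1, 3, 4, 5, 7}) = 2
G(20) = mex({0, 2, 3, 4, 5, 6, 7}) = 1
G(21) = mex({0, 1, 2, 3, 5, 6, 7}) = 4
G(22) = mex({0, 1, 2, 3, 4, 5, 7}) = 6
G(23) = mex({0, 1, 2, 3, 4, 5, 6}) = 7
G(24) = mex({0, 1, 2, 3, 5, 6, 7}) = 4
G(25) = mex({0, 2, 3, 4, 6, 7}) = 1
G(26) = mex({0, 1, 3, 4, 5, 6, 7}) = 2
G(27) = mex({0, 1, 2, 3, 4, 5, 6, 7}) = 8
G(28) = mex({0, 1, 2, 3, 4, 6, 7, 8}) = 5
Therefore G(28) = 5.

5


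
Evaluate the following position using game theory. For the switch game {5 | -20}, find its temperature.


The game is {5 | -20}, a switch {a | b} with numbers a > b.
Cooling {a | b} by t gives {a - t | b + t}, which stops being hot when a - t = b + t, i.e. at t = (a - b)/2. So the temperature of a switch is (a - b)/2.
Temperature = (Left option - Right option) / 2
= (5 - (-20)) / 2
= 25 / 2
= 25/2

25/2


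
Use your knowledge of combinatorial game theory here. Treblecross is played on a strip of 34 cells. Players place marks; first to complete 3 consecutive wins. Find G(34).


Treblecross: place X on empty cells; 3-in-a-row wins.
Playing within two cells of an existing X lets the opponent win at once, so sensible play treats the cells i-2..i+2 around each X as dead. The player left with no safe cell loses, so this is a normal-play take-away game on strips of safe cells.
Placing X at cell i (0-indexed) of a strip of k safe cells leaves independent strips of sizes max(0, i-2) and max(0, k-i-3). Hence G(k) = mex{ G(max(0,i-2)) XOR G(max(0,k-i-3)) : 0 <= i < k }, with G(0) = 0.
G(1): splits (0,0):0^0=0 -> mex({0}) = 1
G(2): splits (0,0):0^0=0 -> mex({0}) = 1
G(3): splits (0,0):0^0=0 -> mex({0}) = 1
G(4): splits (0,1):0^1=1 (0,0):0^0=0 -> mex({0, 1}) = 2
G(5): splits (0,2):0^1=1 (0,1):0^1=1 (0,0):0^0=0 -> mex({0, 1}) = 2
G(6) = mex({1}) = 0
G(7) = mex({0, 1, 2}) = 3
G(8) = mex({0, 1, 2}) = 3
G(9) = mex({0, 2}) = 1
G(10) = mex({0, 2, 3}) = 1
G(11) = mex({0, 3}) = 1
G(12) = mex({1, 3}) = 0
G(13) = mex({0, 1, 2, 3}) = 4
G(14) = mex({0, 1, 2}) = 3
G(15) = mex({0, 1, 2}) = 3
G(16) = mex({0, 1, 2, 4}) = 3
G(17) = mex({0, 1, 3, 4}) = 2
G(18) = mex({0, 1, 3, 4}) = 2
G(19) = mex({0, 1, 3, 5}) = 2
G(20) = mex({0, 1, 2, 3, 5}) = 4
G(21) = mex({0, 1, 2, 3, 5}) = 4
G(22) = mex({1, 2, 6}) = 0
G(23) = mex({0, 1, 2, 3, 4, 6}) = 5
G(24) = mex({0, 1, 2, 3, 4}) = 5
G(25) = mex({0, 1, 3, 4, 7}) = 2
G(26) = mex({0, 1, 3, 4, 5, 7}) = 2
G(27) = mex({0, 1, 3, 5}) = 2
G(28) = mex({0, 1, 2, 5}) = 3
G(29) = mex({0, 1, 2, 4, 5, 6}) = 3
G(30) = mex({1, 2, 4, 6}) = 0
G(31) = mex({0, 1, 2, 3, 4, 6}) = 5
G(32) = mex({1, 2, 3, 4, 7}) = 0
G(33) = mex({0, 3, 7}) = 1
G(34) = mex({0, 2, 3, 5, 7}) = 1
Therefore G(34) = 1.

1


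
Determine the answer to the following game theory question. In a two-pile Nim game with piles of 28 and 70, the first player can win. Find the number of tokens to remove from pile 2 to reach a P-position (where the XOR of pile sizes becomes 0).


Piles: 28 and 70
Current XOR: 28 XOR 70 = 90 (non-zero, so this is an N-position).
To make the XOR zero, we need to find a move that balances the piles.
For pile 2 (size 70): target = 70 XOR 90 = 28
We reduce pile 2 from 70 to 28.
Tokens removed: 70 - 28 = 42
Verification: 28 XOR 28 = 0

42


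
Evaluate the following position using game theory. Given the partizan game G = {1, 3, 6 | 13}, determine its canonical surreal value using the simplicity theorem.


Left options: {1, 3, 6}, max = 6
Right options: {13}, min = 13
All options are numbers and max(Left) < min(Right), so by the simplicity theorem the value is the simplest (earliest-born) number strictly between 6 and 13.
Integers 7 through 12 all lie strictly between 6 and 13.
Among integers, the simplest (lowest birthday = smallest |n|; 0 is born on day 0, +-n on day n) is 7.
No non-integer in the interval can be simpler: if x is a non-integer in the interval, then floor(x) or ceil(x) also lies in the interval (the interval contains an integer), and both are proper prefixes of x's sign expansion, i.e. born earlier. So the game value is 7.
Game value = 7

7


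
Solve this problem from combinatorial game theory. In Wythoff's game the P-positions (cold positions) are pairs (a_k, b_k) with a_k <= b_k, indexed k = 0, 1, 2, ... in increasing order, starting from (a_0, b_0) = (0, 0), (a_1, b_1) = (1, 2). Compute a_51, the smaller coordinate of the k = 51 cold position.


By Wythoff's theorem, a_k = floor(k * phi) and b_k = floor(k * phi^2) = a_k + k, where phi = (1 + sqrt(5))/2 is the golden ratio.
phi = (1 + sqrt(5))/2 = 1.618034
k = 51
k * phi = 51 * 1.618034 = 82.519733
a_51 = floor(k * phi) = 82

82


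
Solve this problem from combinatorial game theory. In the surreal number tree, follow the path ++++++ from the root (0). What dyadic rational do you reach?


Sign expansion: ++++++
Rule: track bounds (lo, hi), initially (-inf, +inf). On '+', the current value becomes lo and we move to the simplest number in (value, hi): value + 1 if hi = +inf, otherwise the midpoint (value + hi)/2. On '-', the current value becomes hi and we move to value - 1 if lo = -inf, otherwise the midpoint (lo + value)/2.
Start at 0.
Step 1: sign = +, move right. Bounds: (0, +inf). Value = 1
Step 2: sign = +, move right. Bounds: (1, +inf). Value = 2
Step 3: sign = +, move right. Bounds: (2, +inf). Value = 3
Step 4: sign = +, move right. Bounds: (3, +inf). Value = 4
Step 5: sign = +, move right. Bounds: (4, +inf). Value = 5
Step 6: sign = +, move right. Bounds: (5, +inf). Value = 6
The surreal number with sign expansion ++++++ is 6.

6


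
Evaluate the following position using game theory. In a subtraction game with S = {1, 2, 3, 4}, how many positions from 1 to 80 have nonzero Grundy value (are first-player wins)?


Subtraction set S = {1, 2, 3, 4}, so G(n) = n mod 5.
G(n) = 0 when n is a multiple of 5.
Multiples of 5 in [1, 80]: 16
N-positions (nonzero Grundy) = 80 - 16 = 64

64
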